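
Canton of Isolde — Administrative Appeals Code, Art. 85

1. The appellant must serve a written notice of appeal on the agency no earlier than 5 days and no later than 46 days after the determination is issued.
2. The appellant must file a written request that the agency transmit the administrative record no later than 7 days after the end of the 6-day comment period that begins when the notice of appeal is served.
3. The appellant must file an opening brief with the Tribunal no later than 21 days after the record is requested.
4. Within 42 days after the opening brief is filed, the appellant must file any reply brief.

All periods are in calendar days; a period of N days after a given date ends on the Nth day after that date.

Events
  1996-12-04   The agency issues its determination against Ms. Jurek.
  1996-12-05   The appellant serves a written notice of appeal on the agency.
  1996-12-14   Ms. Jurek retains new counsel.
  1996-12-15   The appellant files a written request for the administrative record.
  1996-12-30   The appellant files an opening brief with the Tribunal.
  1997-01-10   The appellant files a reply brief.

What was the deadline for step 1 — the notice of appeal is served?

Step 1 runs from 1996-12-04, when the determination is issued. The window is 5–46 days after 1996-12-04; it closes on 1997-01-19.

1997-01-19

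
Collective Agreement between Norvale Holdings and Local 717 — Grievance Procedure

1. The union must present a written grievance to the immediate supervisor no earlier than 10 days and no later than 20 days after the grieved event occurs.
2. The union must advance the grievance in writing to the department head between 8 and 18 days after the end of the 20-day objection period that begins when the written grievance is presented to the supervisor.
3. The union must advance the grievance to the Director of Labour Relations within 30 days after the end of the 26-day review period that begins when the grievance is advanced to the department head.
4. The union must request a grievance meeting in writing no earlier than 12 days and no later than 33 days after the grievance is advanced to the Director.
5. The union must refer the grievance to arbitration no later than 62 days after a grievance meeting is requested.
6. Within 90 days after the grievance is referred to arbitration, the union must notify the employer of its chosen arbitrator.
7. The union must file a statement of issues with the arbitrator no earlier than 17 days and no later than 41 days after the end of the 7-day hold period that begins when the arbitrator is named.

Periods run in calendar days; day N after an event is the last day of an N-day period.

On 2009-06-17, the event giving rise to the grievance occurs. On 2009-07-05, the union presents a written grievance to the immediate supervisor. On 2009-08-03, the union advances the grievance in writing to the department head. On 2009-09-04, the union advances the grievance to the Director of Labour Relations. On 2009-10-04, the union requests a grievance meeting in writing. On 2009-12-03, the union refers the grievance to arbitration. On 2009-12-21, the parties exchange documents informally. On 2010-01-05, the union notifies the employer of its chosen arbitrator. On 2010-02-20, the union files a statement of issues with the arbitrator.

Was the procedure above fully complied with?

Yes

Step 1: the window is 10–20 days after 2009-06-17 (when the grieved event occurs), so 2009-06-27 through 2009-07-07; done 2009-07-05, which is between those dates.
Step 2: the window is 8–18 days after 2009-07-25 (end of the 20-day objection period, which began when the written grievance is presented to the supervisor on 2009-07-05), so 2009-08-02 through 2009-08-12; done 2009-08-03, which is between those dates.
Step 3: 30 days after 2009-08-29 (end of the 26-day review period, which began when the grievance is advanced to the department head on 2009-08-03) is 2009-09-28; 2009-09-04 is within that limit.
Step 4: the window is 12–33 days after 2009-09-04 (when the grievance is advanced to the Director), so 2009-09-16 through 2009-10-07; done 2009-10-04, which is between those dates.
Step 5: 62 days after 2009-10-04 (when a grievance meeting is requested) is 2009-12-05; done 2009-12-03 — timely.
Step 6: 90 days after 2009-12-03 (when the grievance is referred to arbitration) is 2010-03-03; done 2010-01-05 — timely.
Step 7: the window is 17–41 days after 2010-01-12 (end of the 7-day hold period, which began when the arbitrator is named on 2010-01-05), so 2010-01-29 through 2010-02-22; done 2010-02-20 — within the window.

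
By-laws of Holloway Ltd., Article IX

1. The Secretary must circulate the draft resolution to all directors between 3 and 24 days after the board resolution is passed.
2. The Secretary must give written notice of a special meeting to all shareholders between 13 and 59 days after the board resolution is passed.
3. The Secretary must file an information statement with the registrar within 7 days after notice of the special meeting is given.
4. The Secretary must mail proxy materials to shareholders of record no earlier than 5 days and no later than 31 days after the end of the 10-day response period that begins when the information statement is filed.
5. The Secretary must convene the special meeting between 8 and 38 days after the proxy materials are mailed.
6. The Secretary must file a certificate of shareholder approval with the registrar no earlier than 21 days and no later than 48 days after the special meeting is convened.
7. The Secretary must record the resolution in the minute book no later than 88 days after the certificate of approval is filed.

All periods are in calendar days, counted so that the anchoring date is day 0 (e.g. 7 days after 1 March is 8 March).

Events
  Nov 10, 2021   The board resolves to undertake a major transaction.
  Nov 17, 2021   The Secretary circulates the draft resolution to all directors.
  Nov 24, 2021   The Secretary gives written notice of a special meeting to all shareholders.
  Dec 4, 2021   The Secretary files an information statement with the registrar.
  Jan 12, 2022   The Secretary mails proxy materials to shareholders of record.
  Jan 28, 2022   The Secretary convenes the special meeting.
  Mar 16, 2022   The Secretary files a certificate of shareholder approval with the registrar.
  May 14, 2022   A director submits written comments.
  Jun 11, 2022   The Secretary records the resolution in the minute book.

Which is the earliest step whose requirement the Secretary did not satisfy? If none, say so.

Step 3

Step 1 — 3 and 24 days from Nov 10, 2021 (when the board resolution is passed) are Nov 13, 2021 and Dec 4, 2021 respectively; done Nov 17, 2021 — within the window.
Step 2 — 13 and 59 days from Nov 10, 2021 (when the board resolution is passed) are Nov 23, 2021 and Jan 8, 2022 respectively; Nov 24, 2021 falls inside that range.
Step 3 — counting 7 days from Nov 24, 2021 (when notice of the special meeting is given) gives a deadline of Dec 1, 2021; done Dec 4, 2021 — 3 days late.
No need to go further; step 3 was not satisfied.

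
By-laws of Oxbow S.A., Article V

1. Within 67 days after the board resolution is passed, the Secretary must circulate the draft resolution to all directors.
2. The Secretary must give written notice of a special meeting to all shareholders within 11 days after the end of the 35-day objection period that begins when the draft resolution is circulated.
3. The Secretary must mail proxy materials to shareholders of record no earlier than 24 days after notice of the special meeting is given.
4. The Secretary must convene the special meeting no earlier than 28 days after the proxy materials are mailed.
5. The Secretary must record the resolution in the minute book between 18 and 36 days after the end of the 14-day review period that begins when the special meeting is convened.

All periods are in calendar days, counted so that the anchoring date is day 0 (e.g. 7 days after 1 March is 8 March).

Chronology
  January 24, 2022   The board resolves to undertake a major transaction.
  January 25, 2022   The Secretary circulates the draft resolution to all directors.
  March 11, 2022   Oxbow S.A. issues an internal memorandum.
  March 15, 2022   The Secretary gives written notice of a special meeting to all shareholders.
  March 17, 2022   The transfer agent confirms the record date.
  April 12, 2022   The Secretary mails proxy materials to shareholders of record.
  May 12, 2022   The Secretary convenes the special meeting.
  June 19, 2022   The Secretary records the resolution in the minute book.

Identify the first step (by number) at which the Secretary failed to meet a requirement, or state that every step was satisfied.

Step 1 — counting 67 days from January 24, 2022 (when the board resolution is passed) gives a deadline of April 1, 2022; completed January 25, 2022, before the deadline.
Step 2 — counting 11 days from March 1, 2022 (end of the 35-day objection period, which began when the draft resolution is circulated on January 25, 2022) gives a deadline of March 12, 2022; March 15, 2022 misses that deadline by 3 days.

Step 2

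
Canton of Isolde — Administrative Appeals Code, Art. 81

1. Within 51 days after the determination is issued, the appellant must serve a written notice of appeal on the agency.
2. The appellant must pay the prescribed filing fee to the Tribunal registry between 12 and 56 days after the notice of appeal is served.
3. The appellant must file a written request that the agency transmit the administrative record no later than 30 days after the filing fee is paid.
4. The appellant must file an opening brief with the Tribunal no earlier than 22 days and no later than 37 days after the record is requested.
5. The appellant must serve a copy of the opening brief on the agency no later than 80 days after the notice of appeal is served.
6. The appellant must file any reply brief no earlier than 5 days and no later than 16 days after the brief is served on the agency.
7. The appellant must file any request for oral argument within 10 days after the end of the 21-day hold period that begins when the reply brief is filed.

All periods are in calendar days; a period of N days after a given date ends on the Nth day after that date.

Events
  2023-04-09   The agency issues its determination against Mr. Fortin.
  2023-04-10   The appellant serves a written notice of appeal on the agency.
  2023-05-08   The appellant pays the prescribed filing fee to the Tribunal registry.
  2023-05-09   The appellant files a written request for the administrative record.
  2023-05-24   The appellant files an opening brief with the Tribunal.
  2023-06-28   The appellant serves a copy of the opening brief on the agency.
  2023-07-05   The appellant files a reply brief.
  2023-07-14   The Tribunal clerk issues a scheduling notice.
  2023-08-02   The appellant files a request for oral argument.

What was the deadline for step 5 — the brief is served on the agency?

2023-06-29

Step 5 runs from 2023-04-10, when the notice of appeal is served. 80 days after 2023-04-10 is 2023-06-29.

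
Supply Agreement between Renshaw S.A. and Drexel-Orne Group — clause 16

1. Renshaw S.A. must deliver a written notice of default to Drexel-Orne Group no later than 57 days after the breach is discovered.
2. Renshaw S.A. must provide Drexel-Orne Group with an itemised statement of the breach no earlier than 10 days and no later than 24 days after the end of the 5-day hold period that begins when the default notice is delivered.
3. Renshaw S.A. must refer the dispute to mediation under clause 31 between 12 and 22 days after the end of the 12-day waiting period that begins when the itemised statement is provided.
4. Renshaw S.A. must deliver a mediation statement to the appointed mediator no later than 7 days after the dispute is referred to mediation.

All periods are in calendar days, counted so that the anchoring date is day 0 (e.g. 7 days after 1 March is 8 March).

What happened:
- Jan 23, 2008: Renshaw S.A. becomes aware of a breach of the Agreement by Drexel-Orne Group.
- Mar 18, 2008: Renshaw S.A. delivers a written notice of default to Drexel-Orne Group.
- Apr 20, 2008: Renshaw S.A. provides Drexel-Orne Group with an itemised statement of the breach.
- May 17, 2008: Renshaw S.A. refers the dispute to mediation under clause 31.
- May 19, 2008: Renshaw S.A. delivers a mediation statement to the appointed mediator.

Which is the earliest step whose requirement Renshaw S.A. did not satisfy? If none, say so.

Step 2

Step 1: 57 days after Jan 23, 2008 (when the breach is discovered) is Mar 20, 2008; completed Mar 18, 2008, before the deadline.
Step 2: the window is 10–24 days after Mar 23, 2008 (end of the 5-day hold period, which began when the default notice is delivered on Mar 18, 2008), so Apr 2, 2008 through Apr 16, 2008; Apr 20, 2008 is 4 days past the end of the window.
The analysis stops there.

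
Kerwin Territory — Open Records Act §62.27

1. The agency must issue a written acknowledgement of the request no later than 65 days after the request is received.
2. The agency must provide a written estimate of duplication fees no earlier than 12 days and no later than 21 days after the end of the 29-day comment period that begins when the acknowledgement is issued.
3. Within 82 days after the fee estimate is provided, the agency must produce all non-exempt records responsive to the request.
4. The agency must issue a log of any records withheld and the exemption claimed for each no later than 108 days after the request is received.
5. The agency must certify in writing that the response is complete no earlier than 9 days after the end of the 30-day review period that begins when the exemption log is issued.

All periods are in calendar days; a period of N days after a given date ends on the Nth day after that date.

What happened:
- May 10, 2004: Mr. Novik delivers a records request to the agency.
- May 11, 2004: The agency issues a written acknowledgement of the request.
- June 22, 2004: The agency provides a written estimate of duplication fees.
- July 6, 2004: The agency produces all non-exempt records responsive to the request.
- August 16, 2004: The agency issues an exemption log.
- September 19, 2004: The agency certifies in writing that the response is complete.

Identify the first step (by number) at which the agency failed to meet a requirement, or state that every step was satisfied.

Step 5

Step 1 — counting 65 days from May 10, 2004 (when the request is received) gives a deadline of July 14, 2004; done May 11, 2004 — timely.
Step 2 — 12 and 21 days from June 9, 2004 (end of the 29-day comment period, which began when the acknowledgement is issued on May 11, 2004) are June 21, 2004 and June 30, 2004 respectively; June 22, 2004 falls inside that range.
Step 3 — counting 82 days from June 22, 2004 (when the fee estimate is provided) gives a deadline of September 12, 2004; done July 6, 2004 — timely.
Step 4 — counting 108 days from May 10, 2004 (when the request is received) gives a deadline of August 26, 2004; completed August 16, 2004, before the deadline.
Step 5 — must wait 9 days from September 15, 2004 (end of the 30-day review period, which began when the exemption log is issued on August 16, 2004), so not before September 24, 2004; done September 19, 2004 — 5 days too early.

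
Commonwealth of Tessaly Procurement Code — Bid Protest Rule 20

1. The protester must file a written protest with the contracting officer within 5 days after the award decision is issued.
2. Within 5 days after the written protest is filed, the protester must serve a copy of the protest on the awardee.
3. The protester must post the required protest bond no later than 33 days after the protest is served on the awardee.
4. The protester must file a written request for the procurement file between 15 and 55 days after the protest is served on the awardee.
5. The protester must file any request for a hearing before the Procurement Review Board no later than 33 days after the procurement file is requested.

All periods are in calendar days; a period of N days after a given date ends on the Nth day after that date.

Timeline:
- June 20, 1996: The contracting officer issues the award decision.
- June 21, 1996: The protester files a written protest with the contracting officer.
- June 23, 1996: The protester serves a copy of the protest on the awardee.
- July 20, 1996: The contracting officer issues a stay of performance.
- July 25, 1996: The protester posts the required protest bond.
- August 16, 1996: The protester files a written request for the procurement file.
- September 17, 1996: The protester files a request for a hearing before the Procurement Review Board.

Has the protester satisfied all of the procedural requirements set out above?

Step 1: 5 days after June 20, 1996 (when the award decision is issued) is June 25, 1996; June 21, 1996 is within that limit.
Step 2: 5 days after June 21, 1996 (when the written protest is filed) is June 26, 1996; completed June 23, 1996, before the deadline.
Step 3: 33 days after June 23, 1996 (when the protest is served on the awardee) is July 26, 1996; done July 25, 1996 — timely.
Step 4: the window is 15–55 days after June 23, 1996 (when the protest is served on the awardee), so July 8, 1996 through August 17, 1996; August 16, 1996 falls inside that range.
Step 5: 33 days after August 16, 1996 (when the procurement file is requested) is September 18, 1996; done September 17, 1996 — timely.

Yes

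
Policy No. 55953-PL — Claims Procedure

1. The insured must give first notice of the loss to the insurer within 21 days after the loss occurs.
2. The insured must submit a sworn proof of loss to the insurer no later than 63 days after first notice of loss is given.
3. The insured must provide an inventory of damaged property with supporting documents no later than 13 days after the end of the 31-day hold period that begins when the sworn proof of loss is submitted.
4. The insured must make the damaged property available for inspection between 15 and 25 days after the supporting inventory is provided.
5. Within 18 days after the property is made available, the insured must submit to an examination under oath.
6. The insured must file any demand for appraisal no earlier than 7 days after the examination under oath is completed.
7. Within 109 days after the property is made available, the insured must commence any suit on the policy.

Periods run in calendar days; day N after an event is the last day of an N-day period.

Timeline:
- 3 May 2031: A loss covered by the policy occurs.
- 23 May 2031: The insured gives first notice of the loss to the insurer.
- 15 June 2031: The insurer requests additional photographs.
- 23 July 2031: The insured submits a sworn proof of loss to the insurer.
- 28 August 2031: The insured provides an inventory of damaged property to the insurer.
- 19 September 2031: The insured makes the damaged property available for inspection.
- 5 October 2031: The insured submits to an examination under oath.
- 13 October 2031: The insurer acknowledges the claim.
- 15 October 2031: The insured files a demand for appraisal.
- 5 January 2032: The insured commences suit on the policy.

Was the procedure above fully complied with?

Yes

Step 1 — counting 21 days from 3 May 2031 (when the loss occurs) gives a deadline of 24 May 2031; 23 May 2031 is within that limit.
Step 2 — counting 63 days from 23 May 2031 (when first notice of loss is given) gives a deadline of 25 July 2031; done 23 July 2031 — timely.
Step 3 — counting 13 days from 23 August 2031 (end of the 31-day hold period, which began when the sworn proof of loss is submitted on 23 July 2031) gives a deadline of 5 September 2031; completed 28 August 2031, before the deadline.
Step 4 — 15 and 25 days from 28 August 2031 (when the supporting inventory is provided) are 12 September 2031 and 22 September 2031 respectively; done 19 September 2031 — within the window.
Step 5 — counting 18 days from 19 September 2031 (when the property is made available) gives a deadline of 7 October 2031; 5 October 2031 is within that limit.
Step 6 — must wait 7 days from 5 October 2031 (when the examination under oath is completed), so not before 12 October 2031; 15 October 2031 is on or after that date.
Step 7 — counting 109 days from 19 September 2031 (when the property is made available) gives a deadline of 6 January 2032; done 5 January 2032 — timely.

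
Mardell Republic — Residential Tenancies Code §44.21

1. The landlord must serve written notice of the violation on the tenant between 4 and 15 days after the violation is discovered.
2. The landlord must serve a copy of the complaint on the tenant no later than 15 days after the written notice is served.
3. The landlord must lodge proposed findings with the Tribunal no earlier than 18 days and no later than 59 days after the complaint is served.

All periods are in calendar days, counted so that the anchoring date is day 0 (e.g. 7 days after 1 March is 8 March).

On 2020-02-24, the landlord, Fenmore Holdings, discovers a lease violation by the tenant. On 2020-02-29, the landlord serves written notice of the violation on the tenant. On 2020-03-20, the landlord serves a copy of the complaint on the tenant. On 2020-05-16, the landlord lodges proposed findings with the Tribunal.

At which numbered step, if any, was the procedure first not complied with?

Step 2

Step 1: the window is 4–15 days after 2020-02-24 (when the violation is discovered), so 2020-02-28 through 2020-03-10; done 2020-02-29 — within the window.
Step 2: 15 days after 2020-02-29 (when the written notice is served) is 2020-03-15; done 2020-03-20 — 5 days late.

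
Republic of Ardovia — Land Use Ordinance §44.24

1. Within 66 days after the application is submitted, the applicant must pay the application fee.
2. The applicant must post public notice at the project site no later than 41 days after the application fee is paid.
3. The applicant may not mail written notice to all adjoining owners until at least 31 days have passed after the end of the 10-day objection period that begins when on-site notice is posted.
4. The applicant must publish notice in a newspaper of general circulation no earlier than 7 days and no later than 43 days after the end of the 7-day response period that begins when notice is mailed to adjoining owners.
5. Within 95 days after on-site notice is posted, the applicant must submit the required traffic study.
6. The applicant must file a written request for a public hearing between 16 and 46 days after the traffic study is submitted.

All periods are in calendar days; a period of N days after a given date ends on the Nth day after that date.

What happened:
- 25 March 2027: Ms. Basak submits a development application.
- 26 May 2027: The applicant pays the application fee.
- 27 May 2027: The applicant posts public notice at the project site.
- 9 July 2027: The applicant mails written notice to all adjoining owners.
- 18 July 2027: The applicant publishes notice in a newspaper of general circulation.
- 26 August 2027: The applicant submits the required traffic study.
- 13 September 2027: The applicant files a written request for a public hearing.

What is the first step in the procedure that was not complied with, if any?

Step 4

Step 1: 66 days after 25 March 2027 (when the application is submitted) is 30 May 2027; completed 26 May 2027, before the deadline.
Step 2: 41 days after 26 May 2027 (when the application fee is paid) is 6 July 2027; completed 27 May 2027, before the deadline.
Step 3: the earliest permitted date is 31 days after 6 June 2027 (end of the 10-day objection period, which began when on-site notice is posted on 27 May 2027), i.e. 7 July 2027; done 9 July 2027, after the minimum wait.
Step 4: the window is 7–43 days after 16 July 2027 (end of the 7-day response period, which began when notice is mailed to adjoining owners on 9 July 2027), so 23 July 2027 through 28 August 2027; 18 July 2027 is 5 days too early.
No need to go further; step 4 was not satisfied.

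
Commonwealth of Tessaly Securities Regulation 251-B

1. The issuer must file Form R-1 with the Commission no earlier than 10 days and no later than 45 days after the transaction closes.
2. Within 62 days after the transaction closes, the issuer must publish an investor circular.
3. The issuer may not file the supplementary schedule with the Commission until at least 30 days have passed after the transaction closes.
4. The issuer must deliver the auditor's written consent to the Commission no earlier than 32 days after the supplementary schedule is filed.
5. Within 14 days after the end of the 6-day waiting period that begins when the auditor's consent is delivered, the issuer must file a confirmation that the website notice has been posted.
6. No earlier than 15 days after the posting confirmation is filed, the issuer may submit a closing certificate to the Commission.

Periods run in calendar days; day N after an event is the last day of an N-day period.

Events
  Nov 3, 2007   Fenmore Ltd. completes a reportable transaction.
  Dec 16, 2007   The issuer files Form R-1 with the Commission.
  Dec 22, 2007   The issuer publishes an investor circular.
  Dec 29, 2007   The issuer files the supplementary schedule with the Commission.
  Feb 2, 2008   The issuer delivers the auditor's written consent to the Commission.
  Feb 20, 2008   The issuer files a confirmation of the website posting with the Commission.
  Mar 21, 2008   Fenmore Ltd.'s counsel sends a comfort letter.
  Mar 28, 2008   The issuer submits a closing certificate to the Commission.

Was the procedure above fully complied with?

Step 1: the window is 10–45 days after Nov 3, 2007 (when the transaction closes), so Nov 13, 2007 through Dec 18, 2007; done Dec 16, 2007, which is between those dates.
Step 2: 62 days after Nov 3, 2007 (when the transaction closes) is Jan 4, 2008; Dec 22, 2007 is within that limit.
Step 3: the earliest permitted date is 30 days after Nov 3, 2007 (when the transaction closes), i.e. Dec 3, 2007; Dec 29, 2007 is on or after that date.
Step 4: the earliest permitted date is 32 days after Dec 29, 2007 (when the supplementary schedule is filed), i.e. Jan 30, 2008; Feb 2, 2008 is on or after that date.
Step 5: 14 days after Feb 8, 2008 (end of the 6-day waiting period, which began when the auditor's consent is delivered on Feb 2, 2008) is Feb 22, 2008; done Feb 20, 2008 — timely.
Step 6: the earliest permitted date is 15 days after Feb 20, 2008 (when the posting confirmation is filed), i.e. Mar 6, 2008; done Mar 28, 2008, after the minimum wait.

Yes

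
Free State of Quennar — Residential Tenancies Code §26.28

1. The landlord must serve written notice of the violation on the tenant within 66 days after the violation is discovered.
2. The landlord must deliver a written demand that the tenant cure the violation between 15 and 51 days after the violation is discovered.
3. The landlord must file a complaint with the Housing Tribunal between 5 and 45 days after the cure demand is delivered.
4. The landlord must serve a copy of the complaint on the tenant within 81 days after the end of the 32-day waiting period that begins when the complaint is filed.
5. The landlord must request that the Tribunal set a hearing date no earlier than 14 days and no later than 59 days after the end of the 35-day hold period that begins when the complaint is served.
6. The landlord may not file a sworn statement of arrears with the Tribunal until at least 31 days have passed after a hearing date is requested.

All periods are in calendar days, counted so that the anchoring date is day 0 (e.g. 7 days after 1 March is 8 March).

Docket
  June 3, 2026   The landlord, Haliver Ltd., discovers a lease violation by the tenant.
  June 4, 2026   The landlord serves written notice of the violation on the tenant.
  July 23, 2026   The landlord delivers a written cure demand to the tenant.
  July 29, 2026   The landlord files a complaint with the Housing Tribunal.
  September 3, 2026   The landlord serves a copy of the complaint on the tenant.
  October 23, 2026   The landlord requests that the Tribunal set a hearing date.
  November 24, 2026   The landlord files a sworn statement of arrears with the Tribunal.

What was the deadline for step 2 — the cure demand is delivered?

July 24, 2026

Step 2 runs from June 3, 2026, when the violation is discovered. The window is 15–51 days after June 3, 2026; it closes on July 24, 2026.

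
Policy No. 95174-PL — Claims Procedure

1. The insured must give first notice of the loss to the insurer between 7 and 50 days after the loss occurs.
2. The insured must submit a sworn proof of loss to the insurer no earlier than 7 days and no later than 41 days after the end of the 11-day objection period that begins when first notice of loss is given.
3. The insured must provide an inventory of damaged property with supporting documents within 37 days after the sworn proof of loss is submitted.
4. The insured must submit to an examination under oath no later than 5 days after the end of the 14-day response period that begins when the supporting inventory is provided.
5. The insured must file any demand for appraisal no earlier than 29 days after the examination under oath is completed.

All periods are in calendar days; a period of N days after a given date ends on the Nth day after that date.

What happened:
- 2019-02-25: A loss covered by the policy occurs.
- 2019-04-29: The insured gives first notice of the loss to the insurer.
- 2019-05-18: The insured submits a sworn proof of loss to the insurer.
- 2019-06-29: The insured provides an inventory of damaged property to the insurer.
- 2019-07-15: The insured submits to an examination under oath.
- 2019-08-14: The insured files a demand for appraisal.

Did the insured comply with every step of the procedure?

No

(1) the permitted window runs from 2019-02-25 + 7 = 2019-03-04 to 2019-02-25 + 50 = 2019-04-16; done 2019-04-29 — 13 days after the window closed.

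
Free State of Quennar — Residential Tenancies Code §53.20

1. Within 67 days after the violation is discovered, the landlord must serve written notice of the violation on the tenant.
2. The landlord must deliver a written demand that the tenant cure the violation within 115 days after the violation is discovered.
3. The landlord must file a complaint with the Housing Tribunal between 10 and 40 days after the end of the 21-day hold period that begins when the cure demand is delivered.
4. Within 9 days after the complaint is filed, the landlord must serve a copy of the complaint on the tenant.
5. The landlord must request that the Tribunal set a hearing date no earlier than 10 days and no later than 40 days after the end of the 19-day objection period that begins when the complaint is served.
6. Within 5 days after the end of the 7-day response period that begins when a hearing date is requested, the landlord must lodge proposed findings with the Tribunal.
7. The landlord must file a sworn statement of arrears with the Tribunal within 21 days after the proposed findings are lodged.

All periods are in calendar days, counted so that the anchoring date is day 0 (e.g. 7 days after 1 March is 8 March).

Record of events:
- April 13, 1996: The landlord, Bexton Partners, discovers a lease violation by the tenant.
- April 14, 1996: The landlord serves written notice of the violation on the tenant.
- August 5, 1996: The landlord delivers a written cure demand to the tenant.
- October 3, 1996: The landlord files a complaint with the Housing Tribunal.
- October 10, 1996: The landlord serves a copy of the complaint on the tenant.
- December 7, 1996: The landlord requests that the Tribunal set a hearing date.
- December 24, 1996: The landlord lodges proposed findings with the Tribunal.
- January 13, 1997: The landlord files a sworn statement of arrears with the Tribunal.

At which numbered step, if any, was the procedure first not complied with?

Step 1 — counting 67 days from April 13, 1996 (when the violation is discovered) gives a deadline of June 19, 1996; done April 14, 1996 — timely.
Step 2 — counting 115 days from April 13, 1996 (when the violation is discovered) gives a deadline of August 6, 1996; August 5, 1996 is within that limit.
Step 3 — 10 and 40 days from August 26, 1996 (end of the 21-day hold period, which began when the cure demand is delivered on August 5, 1996) are September 5, 1996 and October 5, 1996 respectively; October 3, 1996 falls inside that range.
Step 4 — counting 9 days from October 3, 1996 (when the complaint is filed) gives a deadline of October 12, 1996; October 10, 1996 is within that limit.
Step 5 — 10 and 40 days from October 29, 1996 (end of the 19-day objection period, which began when the complaint is served on October 10, 1996) are November 8, 1996 and December 8, 1996 respectively; December 7, 1996 falls inside that range.
Step 6 — counting 5 days from December 14, 1996 (end of the 7-day response period, which began when a hearing date is requested on December 7, 1996) gives a deadline of December 19, 1996; not done until December 24, 1996, 5 days after the deadline.

Step 6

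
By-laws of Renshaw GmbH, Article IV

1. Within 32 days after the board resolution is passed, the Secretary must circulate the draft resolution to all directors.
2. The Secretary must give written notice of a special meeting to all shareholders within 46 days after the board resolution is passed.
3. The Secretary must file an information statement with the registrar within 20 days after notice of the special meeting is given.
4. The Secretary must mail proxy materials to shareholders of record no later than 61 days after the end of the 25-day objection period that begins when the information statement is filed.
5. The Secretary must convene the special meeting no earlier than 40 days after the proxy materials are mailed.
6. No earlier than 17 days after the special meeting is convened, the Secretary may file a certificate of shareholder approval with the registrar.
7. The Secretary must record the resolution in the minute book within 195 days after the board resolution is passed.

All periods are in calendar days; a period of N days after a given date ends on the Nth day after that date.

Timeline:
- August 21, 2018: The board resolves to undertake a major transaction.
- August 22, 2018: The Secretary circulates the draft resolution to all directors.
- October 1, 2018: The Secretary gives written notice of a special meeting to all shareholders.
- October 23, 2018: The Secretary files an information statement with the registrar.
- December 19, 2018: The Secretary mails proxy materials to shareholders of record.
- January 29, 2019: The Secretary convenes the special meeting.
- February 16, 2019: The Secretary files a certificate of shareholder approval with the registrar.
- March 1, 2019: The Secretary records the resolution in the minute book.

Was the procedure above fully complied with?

No

Step 1 — counting 32 days from August 21, 2018 (when the board resolution is passed) gives a deadline of September 22, 2018; August 22, 2018 is within that limit.
Step 2 — counting 46 days from August 21, 2018 (when the board resolution is passed) gives a deadline of October 6, 2018; October 1, 2018 is within that limit.
Step 3 — counting 20 days from October 1, 2018 (when notice of the special meeting is given) gives a deadline of October 21, 2018; done October 23, 2018 — 2 days late.
Later steps need not be reached.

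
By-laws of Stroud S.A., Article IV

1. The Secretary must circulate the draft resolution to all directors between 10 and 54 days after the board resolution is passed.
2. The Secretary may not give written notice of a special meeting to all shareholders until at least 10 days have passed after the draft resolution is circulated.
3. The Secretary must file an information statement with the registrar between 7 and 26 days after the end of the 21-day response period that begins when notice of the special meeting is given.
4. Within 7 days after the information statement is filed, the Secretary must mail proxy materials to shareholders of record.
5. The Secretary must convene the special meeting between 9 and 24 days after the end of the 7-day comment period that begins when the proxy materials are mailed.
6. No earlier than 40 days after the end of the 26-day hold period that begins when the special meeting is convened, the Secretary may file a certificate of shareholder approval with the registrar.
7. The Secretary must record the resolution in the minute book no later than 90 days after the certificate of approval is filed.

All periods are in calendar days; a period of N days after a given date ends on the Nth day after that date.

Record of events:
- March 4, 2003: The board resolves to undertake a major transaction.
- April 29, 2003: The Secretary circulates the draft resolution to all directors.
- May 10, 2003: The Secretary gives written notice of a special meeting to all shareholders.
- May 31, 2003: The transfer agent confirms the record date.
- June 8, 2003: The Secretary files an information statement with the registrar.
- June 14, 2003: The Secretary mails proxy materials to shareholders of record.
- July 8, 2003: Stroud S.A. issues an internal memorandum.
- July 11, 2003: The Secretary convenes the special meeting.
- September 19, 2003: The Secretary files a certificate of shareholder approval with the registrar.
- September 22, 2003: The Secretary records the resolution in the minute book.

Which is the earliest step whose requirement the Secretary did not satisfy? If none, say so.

Step 1 — 10 and 54 days from March 4, 2003 (when the board resolution is passed) are March 14, 2003 and April 27, 2003 respectively; April 29, 2003 is 2 days past the end of the window.
That is the first point of non-compliance.

Step 1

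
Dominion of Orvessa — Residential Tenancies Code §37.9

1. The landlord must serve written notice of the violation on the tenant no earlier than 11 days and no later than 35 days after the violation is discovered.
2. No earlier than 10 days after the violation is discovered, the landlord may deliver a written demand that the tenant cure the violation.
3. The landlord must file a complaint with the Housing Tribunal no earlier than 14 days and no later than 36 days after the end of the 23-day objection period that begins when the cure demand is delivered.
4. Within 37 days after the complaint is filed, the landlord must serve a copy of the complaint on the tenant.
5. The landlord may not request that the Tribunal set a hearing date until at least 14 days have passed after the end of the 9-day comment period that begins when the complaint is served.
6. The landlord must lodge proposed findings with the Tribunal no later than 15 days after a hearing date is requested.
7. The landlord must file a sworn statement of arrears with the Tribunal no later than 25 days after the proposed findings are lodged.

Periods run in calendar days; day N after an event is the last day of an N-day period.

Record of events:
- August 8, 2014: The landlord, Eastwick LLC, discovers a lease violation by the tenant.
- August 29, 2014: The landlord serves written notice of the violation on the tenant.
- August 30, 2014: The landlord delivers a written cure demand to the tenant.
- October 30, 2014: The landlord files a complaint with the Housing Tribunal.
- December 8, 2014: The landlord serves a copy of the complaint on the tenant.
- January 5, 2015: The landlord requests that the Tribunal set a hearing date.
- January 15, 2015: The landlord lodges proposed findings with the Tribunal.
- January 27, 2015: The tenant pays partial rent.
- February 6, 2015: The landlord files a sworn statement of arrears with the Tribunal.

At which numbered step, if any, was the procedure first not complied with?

Step 3

(1) the permitted window runs from August 8, 2014 + 11 = August 19, 2014 to August 8, 2014 + 35 = September 12, 2014; done August 29, 2014 — within the window.
(2) permitted from August 8, 2014 + 10 days = August 18, 2014 onward; August 30, 2014 is on or after that date.
(3) the permitted window runs from September 22, 2014 + 14 = October 6, 2014 to September 22, 2014 + 36 = October 28, 2014; October 30, 2014 is 2 days past the end of the window.
The procedure was therefore not followed at step 3.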